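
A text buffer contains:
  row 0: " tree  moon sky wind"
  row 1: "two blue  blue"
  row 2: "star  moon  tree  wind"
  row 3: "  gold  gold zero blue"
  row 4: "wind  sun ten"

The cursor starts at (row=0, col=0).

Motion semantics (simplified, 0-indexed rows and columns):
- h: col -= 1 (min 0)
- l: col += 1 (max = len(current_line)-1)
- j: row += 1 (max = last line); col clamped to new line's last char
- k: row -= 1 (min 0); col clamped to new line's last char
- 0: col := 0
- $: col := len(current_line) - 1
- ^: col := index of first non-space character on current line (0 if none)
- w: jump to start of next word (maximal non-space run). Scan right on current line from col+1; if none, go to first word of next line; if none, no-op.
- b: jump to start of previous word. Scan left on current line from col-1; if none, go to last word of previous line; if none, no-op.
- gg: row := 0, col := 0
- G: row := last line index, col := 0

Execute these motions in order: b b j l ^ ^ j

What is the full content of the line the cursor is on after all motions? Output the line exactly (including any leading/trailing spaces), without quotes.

After 1 (b): row=0 col=0 char='_'
After 2 (b): row=0 col=0 char='_'
After 3 (j): row=1 col=0 char='t'
After 4 (l): row=1 col=1 char='w'
After 5 (^): row=1 col=0 char='t'
After 6 (^): row=1 col=0 char='t'
After 7 (j): row=2 col=0 char='s'

Answer: star  moon  tree  wind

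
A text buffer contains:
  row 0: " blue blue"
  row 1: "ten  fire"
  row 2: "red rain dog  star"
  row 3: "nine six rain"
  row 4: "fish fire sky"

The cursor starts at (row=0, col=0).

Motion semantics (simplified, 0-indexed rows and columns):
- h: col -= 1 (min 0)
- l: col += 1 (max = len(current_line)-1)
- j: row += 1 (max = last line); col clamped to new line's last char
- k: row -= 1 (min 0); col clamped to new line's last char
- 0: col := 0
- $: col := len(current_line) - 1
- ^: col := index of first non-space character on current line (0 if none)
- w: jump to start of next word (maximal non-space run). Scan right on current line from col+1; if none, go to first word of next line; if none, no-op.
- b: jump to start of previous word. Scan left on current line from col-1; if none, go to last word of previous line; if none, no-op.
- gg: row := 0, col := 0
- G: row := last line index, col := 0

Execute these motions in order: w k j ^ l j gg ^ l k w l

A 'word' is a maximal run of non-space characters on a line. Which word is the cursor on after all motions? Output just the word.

After 1 (w): row=0 col=1 char='b'
After 2 (k): row=0 col=1 char='b'
After 3 (j): row=1 col=1 char='e'
After 4 (^): row=1 col=0 char='t'
After 5 (l): row=1 col=1 char='e'
After 6 (j): row=2 col=1 char='e'
After 7 (gg): row=0 col=0 char='_'
After 8 (^): row=0 col=1 char='b'
After 9 (l): row=0 col=2 char='l'
After 10 (k): row=0 col=2 char='l'
After 11 (w): row=0 col=6 char='b'
After 12 (l): row=0 col=7 char='l'

Answer: blue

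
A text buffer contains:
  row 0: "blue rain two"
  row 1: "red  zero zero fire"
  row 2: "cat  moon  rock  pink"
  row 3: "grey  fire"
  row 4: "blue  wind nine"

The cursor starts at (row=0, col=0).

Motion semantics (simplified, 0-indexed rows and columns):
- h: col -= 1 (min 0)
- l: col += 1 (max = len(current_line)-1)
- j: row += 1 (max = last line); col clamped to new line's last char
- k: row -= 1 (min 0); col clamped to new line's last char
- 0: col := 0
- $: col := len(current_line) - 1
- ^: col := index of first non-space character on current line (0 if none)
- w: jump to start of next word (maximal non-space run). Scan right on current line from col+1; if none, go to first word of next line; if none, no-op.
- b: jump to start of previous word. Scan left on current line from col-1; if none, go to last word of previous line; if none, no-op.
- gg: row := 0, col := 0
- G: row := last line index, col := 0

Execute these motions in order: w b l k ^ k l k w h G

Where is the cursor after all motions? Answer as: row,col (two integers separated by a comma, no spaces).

After 1 (w): row=0 col=5 char='r'
After 2 (b): row=0 col=0 char='b'
After 3 (l): row=0 col=1 char='l'
After 4 (k): row=0 col=1 char='l'
After 5 (^): row=0 col=0 char='b'
After 6 (k): row=0 col=0 char='b'
After 7 (l): row=0 col=1 char='l'
After 8 (k): row=0 col=1 char='l'
After 9 (w): row=0 col=5 char='r'
After 10 (h): row=0 col=4 char='_'
After 11 (G): row=4 col=0 char='b'

Answer: 4,0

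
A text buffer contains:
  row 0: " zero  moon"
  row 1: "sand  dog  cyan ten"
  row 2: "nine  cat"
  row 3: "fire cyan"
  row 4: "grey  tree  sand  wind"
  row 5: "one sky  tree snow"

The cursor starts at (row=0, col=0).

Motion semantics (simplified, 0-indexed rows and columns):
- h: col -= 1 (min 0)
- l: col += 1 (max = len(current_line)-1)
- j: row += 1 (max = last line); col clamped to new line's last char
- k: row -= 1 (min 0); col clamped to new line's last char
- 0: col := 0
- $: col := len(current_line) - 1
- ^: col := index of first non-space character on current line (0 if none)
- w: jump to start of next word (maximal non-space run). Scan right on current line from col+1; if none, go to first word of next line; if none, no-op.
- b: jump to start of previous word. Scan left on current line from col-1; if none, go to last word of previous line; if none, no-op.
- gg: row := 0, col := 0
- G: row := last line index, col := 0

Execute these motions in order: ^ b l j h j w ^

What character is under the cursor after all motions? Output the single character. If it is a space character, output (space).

Answer: n

Derivation:
After 1 (^): row=0 col=1 char='z'
After 2 (b): row=0 col=1 char='z'
After 3 (l): row=0 col=2 char='e'
After 4 (j): row=1 col=2 char='n'
After 5 (h): row=1 col=1 char='a'
After 6 (j): row=2 col=1 char='i'
After 7 (w): row=2 col=6 char='c'
After 8 (^): row=2 col=0 char='n'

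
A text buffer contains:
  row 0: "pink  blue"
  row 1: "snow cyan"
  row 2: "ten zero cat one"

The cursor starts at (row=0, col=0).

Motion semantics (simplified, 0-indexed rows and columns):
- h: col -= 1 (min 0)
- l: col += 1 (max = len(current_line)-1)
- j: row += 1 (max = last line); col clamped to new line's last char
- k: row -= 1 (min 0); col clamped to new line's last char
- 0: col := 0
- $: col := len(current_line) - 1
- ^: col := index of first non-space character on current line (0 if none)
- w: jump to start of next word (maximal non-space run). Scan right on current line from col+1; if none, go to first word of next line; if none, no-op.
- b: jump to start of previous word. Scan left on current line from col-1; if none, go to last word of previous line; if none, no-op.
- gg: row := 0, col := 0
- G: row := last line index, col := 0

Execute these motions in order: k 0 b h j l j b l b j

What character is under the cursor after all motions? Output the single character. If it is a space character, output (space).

After 1 (k): row=0 col=0 char='p'
After 2 (0): row=0 col=0 char='p'
After 3 (b): row=0 col=0 char='p'
After 4 (h): row=0 col=0 char='p'
After 5 (j): row=1 col=0 char='s'
After 6 (l): row=1 col=1 char='n'
After 7 (j): row=2 col=1 char='e'
After 8 (b): row=2 col=0 char='t'
After 9 (l): row=2 col=1 char='e'
After 10 (b): row=2 col=0 char='t'
After 11 (j): row=2 col=0 char='t'

Answer: t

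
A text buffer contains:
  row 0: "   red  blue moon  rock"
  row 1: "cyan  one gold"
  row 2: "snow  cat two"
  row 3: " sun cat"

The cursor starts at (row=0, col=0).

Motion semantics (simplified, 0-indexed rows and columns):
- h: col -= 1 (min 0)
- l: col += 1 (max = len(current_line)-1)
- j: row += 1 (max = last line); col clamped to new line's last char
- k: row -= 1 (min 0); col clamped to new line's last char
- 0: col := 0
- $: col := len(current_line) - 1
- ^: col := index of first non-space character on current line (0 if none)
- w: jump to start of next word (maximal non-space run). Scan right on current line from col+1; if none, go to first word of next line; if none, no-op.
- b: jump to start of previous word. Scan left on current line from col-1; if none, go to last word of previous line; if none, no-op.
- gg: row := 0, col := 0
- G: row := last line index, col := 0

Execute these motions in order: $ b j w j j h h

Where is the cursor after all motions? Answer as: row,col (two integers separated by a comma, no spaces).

Answer: 3,0

Derivation:
After 1 ($): row=0 col=22 char='k'
After 2 (b): row=0 col=19 char='r'
After 3 (j): row=1 col=13 char='d'
After 4 (w): row=2 col=0 char='s'
After 5 (j): row=3 col=0 char='_'
After 6 (j): row=3 col=0 char='_'
After 7 (h): row=3 col=0 char='_'
After 8 (h): row=3 col=0 char='_'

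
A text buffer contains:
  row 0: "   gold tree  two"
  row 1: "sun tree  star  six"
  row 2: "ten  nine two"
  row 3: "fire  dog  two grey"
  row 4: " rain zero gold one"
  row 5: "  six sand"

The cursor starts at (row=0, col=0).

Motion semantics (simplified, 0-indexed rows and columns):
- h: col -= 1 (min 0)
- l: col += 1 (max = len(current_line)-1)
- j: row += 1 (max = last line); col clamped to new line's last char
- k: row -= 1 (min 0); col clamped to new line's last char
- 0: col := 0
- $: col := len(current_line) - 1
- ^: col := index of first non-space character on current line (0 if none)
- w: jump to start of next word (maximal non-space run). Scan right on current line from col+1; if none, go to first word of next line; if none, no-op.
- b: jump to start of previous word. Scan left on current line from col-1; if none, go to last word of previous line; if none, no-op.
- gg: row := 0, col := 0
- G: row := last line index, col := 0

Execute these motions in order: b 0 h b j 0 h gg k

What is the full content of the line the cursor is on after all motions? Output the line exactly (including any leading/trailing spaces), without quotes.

After 1 (b): row=0 col=0 char='_'
After 2 (0): row=0 col=0 char='_'
After 3 (h): row=0 col=0 char='_'
After 4 (b): row=0 col=0 char='_'
After 5 (j): row=1 col=0 char='s'
After 6 (0): row=1 col=0 char='s'
After 7 (h): row=1 col=0 char='s'
After 8 (gg): row=0 col=0 char='_'
After 9 (k): row=0 col=0 char='_'

Answer:    gold tree  two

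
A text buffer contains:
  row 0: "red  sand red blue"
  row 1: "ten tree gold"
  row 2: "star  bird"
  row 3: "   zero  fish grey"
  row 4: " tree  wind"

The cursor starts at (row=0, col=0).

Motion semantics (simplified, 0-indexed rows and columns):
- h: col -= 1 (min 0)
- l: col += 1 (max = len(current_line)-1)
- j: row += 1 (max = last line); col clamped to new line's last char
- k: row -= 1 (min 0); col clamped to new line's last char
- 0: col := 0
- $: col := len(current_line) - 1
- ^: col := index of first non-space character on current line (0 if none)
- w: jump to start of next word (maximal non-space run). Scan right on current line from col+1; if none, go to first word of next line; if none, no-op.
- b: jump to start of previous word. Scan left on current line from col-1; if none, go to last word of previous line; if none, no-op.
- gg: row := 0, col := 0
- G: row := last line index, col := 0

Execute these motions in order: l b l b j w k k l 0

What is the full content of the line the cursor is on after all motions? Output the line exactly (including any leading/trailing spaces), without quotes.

Answer: red  sand red blue

Derivation:
After 1 (l): row=0 col=1 char='e'
After 2 (b): row=0 col=0 char='r'
After 3 (l): row=0 col=1 char='e'
After 4 (b): row=0 col=0 char='r'
After 5 (j): row=1 col=0 char='t'
After 6 (w): row=1 col=4 char='t'
After 7 (k): row=0 col=4 char='_'
After 8 (k): row=0 col=4 char='_'
After 9 (l): row=0 col=5 char='s'
After 10 (0): row=0 col=0 char='r'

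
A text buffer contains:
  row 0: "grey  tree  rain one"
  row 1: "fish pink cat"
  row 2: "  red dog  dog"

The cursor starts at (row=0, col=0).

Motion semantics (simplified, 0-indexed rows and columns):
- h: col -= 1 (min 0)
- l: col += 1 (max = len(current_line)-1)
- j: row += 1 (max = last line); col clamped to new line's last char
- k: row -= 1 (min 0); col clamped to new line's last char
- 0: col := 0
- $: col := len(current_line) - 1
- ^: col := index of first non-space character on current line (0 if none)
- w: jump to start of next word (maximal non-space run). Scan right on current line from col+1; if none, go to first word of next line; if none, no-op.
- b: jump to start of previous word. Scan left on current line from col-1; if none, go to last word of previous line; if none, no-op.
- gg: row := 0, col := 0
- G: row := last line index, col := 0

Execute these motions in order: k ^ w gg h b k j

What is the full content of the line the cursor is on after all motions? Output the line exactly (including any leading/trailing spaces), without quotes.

Answer: fish pink cat

Derivation:
After 1 (k): row=0 col=0 char='g'
After 2 (^): row=0 col=0 char='g'
After 3 (w): row=0 col=6 char='t'
After 4 (gg): row=0 col=0 char='g'
After 5 (h): row=0 col=0 char='g'
After 6 (b): row=0 col=0 char='g'
After 7 (k): row=0 col=0 char='g'
After 8 (j): row=1 col=0 char='f'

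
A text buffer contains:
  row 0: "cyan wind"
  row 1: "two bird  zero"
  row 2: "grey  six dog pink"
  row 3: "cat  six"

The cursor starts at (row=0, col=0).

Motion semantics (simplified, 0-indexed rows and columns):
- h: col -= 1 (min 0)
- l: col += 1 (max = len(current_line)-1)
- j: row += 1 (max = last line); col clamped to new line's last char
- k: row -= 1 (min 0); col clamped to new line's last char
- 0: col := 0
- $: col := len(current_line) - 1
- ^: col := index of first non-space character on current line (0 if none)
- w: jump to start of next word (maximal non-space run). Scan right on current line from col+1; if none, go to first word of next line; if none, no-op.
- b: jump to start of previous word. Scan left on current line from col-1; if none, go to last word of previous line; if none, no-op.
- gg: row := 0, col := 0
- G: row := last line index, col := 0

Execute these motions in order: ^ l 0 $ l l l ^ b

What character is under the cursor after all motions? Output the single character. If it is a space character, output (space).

Answer: c

Derivation:
After 1 (^): row=0 col=0 char='c'
After 2 (l): row=0 col=1 char='y'
After 3 (0): row=0 col=0 char='c'
After 4 ($): row=0 col=8 char='d'
After 5 (l): row=0 col=8 char='d'
After 6 (l): row=0 col=8 char='d'
After 7 (l): row=0 col=8 char='d'
After 8 (^): row=0 col=0 char='c'
After 9 (b): row=0 col=0 char='c'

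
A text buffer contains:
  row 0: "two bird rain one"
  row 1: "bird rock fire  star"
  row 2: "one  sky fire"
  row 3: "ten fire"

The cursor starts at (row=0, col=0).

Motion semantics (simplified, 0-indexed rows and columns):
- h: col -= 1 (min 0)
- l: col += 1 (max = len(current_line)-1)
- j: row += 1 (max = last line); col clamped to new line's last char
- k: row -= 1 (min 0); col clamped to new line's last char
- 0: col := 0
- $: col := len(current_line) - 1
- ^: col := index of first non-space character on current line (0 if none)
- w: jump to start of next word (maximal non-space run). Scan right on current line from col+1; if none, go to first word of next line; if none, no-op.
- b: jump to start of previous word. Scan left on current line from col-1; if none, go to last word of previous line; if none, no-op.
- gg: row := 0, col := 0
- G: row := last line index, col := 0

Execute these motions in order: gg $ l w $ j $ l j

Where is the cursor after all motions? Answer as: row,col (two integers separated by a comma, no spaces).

After 1 (gg): row=0 col=0 char='t'
After 2 ($): row=0 col=16 char='e'
After 3 (l): row=0 col=16 char='e'
After 4 (w): row=1 col=0 char='b'
After 5 ($): row=1 col=19 char='r'
After 6 (j): row=2 col=12 char='e'
After 7 ($): row=2 col=12 char='e'
After 8 (l): row=2 col=12 char='e'
After 9 (j): row=3 col=7 char='e'

Answer: 3,7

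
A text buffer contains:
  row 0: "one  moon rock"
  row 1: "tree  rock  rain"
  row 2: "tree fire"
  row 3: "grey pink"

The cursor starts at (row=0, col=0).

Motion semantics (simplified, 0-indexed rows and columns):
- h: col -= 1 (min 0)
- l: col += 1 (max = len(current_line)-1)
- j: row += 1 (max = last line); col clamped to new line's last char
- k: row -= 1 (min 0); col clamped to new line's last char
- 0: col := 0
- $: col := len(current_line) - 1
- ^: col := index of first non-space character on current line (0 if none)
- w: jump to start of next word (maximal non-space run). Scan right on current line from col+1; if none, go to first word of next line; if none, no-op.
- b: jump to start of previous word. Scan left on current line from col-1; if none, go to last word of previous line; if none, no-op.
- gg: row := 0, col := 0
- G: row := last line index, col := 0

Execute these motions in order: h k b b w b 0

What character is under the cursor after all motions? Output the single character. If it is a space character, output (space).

Answer: o

Derivation:
After 1 (h): row=0 col=0 char='o'
After 2 (k): row=0 col=0 char='o'
After 3 (b): row=0 col=0 char='o'
After 4 (b): row=0 col=0 char='o'
After 5 (w): row=0 col=5 char='m'
After 6 (b): row=0 col=0 char='o'
After 7 (0): row=0 col=0 char='o'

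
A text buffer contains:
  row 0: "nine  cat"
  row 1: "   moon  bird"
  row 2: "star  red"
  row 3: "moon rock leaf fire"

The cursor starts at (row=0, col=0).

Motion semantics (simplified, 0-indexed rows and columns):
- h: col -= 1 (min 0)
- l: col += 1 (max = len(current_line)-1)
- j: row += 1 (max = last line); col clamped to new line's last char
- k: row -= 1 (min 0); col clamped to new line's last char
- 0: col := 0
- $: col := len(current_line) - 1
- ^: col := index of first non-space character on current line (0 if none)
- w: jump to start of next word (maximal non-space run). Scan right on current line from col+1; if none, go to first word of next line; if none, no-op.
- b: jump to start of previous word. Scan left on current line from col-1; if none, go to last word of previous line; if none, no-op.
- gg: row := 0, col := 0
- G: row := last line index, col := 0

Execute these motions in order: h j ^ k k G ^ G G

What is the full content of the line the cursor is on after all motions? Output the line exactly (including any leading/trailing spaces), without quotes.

Answer: moon rock leaf fire

Derivation:
After 1 (h): row=0 col=0 char='n'
After 2 (j): row=1 col=0 char='_'
After 3 (^): row=1 col=3 char='m'
After 4 (k): row=0 col=3 char='e'
After 5 (k): row=0 col=3 char='e'
After 6 (G): row=3 col=0 char='m'
After 7 (^): row=3 col=0 char='m'
After 8 (G): row=3 col=0 char='m'
After 9 (G): row=3 col=0 char='m'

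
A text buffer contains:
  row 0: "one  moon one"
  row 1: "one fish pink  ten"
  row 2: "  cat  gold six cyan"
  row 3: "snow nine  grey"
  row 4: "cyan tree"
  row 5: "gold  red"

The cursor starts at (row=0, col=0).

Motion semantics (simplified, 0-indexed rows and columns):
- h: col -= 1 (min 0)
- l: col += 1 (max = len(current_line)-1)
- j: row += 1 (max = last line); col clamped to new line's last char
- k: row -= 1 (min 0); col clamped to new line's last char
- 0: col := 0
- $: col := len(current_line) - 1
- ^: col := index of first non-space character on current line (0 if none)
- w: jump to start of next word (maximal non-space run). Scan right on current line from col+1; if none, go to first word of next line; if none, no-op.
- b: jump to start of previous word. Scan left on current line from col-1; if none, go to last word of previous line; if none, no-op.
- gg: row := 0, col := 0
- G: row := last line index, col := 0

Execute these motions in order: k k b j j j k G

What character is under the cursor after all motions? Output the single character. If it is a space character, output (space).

Answer: g

Derivation:
After 1 (k): row=0 col=0 char='o'
After 2 (k): row=0 col=0 char='o'
After 3 (b): row=0 col=0 char='o'
After 4 (j): row=1 col=0 char='o'
After 5 (j): row=2 col=0 char='_'
After 6 (j): row=3 col=0 char='s'
After 7 (k): row=2 col=0 char='_'
After 8 (G): row=5 col=0 char='g'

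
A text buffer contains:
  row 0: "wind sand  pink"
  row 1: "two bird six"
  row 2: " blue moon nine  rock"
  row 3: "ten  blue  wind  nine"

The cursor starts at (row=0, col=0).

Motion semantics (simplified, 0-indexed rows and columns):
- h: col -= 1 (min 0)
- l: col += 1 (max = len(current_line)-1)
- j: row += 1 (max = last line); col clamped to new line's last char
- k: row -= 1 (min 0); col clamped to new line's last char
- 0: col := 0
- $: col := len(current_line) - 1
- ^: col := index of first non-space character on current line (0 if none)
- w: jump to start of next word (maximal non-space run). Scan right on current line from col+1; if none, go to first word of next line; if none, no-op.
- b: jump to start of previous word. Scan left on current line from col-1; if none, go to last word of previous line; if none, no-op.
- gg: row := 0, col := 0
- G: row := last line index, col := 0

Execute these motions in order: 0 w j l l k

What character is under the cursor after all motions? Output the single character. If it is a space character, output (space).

After 1 (0): row=0 col=0 char='w'
After 2 (w): row=0 col=5 char='s'
After 3 (j): row=1 col=5 char='i'
After 4 (l): row=1 col=6 char='r'
After 5 (l): row=1 col=7 char='d'
After 6 (k): row=0 col=7 char='n'

Answer: n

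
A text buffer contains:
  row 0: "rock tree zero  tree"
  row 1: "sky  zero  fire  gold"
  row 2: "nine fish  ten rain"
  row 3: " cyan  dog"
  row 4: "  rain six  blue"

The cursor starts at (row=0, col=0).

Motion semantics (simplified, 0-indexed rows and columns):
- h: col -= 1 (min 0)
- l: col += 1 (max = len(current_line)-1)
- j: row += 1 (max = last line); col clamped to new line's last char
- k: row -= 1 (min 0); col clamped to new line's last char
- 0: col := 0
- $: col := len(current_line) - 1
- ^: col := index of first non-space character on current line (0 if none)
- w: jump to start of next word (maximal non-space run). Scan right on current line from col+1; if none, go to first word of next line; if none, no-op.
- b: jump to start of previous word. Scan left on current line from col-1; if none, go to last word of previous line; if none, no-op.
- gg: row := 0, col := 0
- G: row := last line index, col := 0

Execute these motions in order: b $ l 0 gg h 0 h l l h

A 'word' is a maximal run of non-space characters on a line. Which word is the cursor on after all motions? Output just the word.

Answer: rock

Derivation:
After 1 (b): row=0 col=0 char='r'
After 2 ($): row=0 col=19 char='e'
After 3 (l): row=0 col=19 char='e'
After 4 (0): row=0 col=0 char='r'
After 5 (gg): row=0 col=0 char='r'
After 6 (h): row=0 col=0 char='r'
After 7 (0): row=0 col=0 char='r'
After 8 (h): row=0 col=0 char='r'
After 9 (l): row=0 col=1 char='o'
After 10 (l): row=0 col=2 char='c'
After 11 (h): row=0 col=1 char='o'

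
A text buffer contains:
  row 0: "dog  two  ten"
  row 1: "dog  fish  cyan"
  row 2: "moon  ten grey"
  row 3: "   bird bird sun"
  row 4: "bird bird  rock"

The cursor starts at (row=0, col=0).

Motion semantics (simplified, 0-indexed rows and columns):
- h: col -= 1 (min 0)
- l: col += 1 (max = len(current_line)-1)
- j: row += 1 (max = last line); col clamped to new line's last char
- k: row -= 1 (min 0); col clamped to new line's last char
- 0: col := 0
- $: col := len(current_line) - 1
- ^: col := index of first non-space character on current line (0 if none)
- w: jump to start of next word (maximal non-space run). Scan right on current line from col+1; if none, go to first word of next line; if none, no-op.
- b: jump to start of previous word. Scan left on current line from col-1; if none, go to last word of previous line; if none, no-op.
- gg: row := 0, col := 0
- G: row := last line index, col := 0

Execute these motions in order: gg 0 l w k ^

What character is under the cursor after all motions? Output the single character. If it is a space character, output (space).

Answer: d

Derivation:
After 1 (gg): row=0 col=0 char='d'
After 2 (0): row=0 col=0 char='d'
After 3 (l): row=0 col=1 char='o'
After 4 (w): row=0 col=5 char='t'
After 5 (k): row=0 col=5 char='t'
After 6 (^): row=0 col=0 char='d'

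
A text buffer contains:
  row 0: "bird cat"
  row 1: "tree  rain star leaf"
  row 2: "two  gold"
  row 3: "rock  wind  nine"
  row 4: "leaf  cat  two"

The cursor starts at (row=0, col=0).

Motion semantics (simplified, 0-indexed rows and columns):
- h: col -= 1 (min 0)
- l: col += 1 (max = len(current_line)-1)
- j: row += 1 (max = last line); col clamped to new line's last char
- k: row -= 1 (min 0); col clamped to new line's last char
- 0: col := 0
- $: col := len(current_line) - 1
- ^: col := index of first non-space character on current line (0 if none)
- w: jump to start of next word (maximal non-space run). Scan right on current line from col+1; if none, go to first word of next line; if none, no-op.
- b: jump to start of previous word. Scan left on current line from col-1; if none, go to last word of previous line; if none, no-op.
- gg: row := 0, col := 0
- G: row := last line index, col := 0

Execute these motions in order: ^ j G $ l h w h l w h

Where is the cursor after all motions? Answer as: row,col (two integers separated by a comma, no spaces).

After 1 (^): row=0 col=0 char='b'
After 2 (j): row=1 col=0 char='t'
After 3 (G): row=4 col=0 char='l'
After 4 ($): row=4 col=13 char='o'
After 5 (l): row=4 col=13 char='o'
After 6 (h): row=4 col=12 char='w'
After 7 (w): row=4 col=12 char='w'
After 8 (h): row=4 col=11 char='t'
After 9 (l): row=4 col=12 char='w'
After 10 (w): row=4 col=12 char='w'
After 11 (h): row=4 col=11 char='t'

Answer: 4,11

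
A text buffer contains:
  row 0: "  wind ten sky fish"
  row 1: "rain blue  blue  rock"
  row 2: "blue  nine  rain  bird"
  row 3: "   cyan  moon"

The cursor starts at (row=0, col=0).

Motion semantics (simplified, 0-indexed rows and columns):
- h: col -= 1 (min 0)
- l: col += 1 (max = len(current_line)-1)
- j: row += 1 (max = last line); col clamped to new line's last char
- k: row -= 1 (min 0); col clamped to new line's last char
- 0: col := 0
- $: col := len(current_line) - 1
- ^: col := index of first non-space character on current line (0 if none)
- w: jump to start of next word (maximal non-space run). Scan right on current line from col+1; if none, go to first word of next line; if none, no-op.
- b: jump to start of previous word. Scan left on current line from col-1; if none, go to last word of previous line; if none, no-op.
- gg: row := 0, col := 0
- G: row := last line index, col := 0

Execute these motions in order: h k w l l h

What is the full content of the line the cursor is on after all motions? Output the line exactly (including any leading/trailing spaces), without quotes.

After 1 (h): row=0 col=0 char='_'
After 2 (k): row=0 col=0 char='_'
After 3 (w): row=0 col=2 char='w'
After 4 (l): row=0 col=3 char='i'
After 5 (l): row=0 col=4 char='n'
After 6 (h): row=0 col=3 char='i'

Answer:   wind ten sky fish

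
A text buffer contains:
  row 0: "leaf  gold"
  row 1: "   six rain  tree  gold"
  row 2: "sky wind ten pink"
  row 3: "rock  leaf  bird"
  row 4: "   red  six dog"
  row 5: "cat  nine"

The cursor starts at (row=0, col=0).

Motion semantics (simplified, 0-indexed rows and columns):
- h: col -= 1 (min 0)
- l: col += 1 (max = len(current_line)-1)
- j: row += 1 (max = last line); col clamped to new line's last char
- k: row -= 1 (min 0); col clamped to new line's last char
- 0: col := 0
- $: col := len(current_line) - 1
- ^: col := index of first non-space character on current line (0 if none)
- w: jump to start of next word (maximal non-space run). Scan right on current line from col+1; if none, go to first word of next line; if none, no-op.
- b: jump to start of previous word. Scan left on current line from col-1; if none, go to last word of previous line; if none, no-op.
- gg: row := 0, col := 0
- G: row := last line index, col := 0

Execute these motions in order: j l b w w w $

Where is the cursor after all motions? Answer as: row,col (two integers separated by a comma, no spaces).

After 1 (j): row=1 col=0 char='_'
After 2 (l): row=1 col=1 char='_'
After 3 (b): row=0 col=6 char='g'
After 4 (w): row=1 col=3 char='s'
After 5 (w): row=1 col=7 char='r'
After 6 (w): row=1 col=13 char='t'
After 7 ($): row=1 col=22 char='d'

Answer: 1,22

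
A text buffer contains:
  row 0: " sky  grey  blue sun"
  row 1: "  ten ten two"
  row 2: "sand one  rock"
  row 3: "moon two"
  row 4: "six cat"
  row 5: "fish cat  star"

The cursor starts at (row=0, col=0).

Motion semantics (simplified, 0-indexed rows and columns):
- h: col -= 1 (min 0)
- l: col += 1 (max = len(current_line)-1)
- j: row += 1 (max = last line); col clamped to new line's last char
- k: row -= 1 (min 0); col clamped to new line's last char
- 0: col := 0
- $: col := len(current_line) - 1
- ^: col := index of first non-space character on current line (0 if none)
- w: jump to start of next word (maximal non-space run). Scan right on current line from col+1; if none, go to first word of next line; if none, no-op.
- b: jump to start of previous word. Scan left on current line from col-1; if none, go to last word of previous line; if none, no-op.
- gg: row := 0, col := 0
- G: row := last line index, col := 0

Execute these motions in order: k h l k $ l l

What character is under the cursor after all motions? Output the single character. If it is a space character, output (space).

Answer: n

Derivation:
After 1 (k): row=0 col=0 char='_'
After 2 (h): row=0 col=0 char='_'
After 3 (l): row=0 col=1 char='s'
After 4 (k): row=0 col=1 char='s'
After 5 ($): row=0 col=19 char='n'
After 6 (l): row=0 col=19 char='n'
After 7 (l): row=0 col=19 char='n'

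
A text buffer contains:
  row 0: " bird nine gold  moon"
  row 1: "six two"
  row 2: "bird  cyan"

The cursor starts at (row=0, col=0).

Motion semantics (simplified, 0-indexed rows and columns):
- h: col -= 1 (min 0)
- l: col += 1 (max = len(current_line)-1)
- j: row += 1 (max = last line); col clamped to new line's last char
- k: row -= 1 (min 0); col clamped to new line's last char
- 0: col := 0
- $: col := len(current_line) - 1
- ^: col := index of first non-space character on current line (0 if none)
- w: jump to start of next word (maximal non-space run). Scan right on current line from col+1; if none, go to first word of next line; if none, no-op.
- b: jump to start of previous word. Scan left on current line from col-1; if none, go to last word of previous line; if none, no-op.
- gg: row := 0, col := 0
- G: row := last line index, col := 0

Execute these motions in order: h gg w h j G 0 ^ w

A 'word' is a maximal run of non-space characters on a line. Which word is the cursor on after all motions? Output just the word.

Answer: cyan

Derivation:
After 1 (h): row=0 col=0 char='_'
After 2 (gg): row=0 col=0 char='_'
After 3 (w): row=0 col=1 char='b'
After 4 (h): row=0 col=0 char='_'
After 5 (j): row=1 col=0 char='s'
After 6 (G): row=2 col=0 char='b'
After 7 (0): row=2 col=0 char='b'
After 8 (^): row=2 col=0 char='b'
After 9 (w): row=2 col=6 char='c'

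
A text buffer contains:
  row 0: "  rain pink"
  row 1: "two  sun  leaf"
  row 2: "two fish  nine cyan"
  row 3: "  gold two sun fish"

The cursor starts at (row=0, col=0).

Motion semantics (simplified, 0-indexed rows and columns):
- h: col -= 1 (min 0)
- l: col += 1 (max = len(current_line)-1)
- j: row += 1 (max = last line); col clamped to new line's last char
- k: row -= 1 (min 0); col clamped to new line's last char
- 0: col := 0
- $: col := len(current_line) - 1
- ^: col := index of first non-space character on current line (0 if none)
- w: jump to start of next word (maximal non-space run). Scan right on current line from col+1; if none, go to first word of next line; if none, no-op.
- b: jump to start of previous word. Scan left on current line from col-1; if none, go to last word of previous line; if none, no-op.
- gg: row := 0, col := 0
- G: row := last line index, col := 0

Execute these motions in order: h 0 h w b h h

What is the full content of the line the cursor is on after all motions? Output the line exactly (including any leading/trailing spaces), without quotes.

After 1 (h): row=0 col=0 char='_'
After 2 (0): row=0 col=0 char='_'
After 3 (h): row=0 col=0 char='_'
After 4 (w): row=0 col=2 char='r'
After 5 (b): row=0 col=2 char='r'
After 6 (h): row=0 col=1 char='_'
After 7 (h): row=0 col=0 char='_'

Answer:   rain pink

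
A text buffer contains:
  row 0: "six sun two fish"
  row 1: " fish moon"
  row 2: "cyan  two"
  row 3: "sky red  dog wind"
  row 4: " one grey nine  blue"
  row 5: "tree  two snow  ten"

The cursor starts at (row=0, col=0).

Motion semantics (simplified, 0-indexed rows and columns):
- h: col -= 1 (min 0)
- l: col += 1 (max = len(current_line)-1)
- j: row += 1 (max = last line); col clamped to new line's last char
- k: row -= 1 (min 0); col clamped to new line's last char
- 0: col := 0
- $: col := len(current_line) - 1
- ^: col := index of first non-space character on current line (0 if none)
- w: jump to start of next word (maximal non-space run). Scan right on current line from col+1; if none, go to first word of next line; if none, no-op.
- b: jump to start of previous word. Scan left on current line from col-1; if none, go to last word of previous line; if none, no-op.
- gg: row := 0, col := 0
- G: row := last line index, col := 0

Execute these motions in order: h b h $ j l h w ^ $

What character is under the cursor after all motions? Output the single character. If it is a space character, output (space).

Answer: o

Derivation:
After 1 (h): row=0 col=0 char='s'
After 2 (b): row=0 col=0 char='s'
After 3 (h): row=0 col=0 char='s'
After 4 ($): row=0 col=15 char='h'
After 5 (j): row=1 col=9 char='n'
After 6 (l): row=1 col=9 char='n'
After 7 (h): row=1 col=8 char='o'
After 8 (w): row=2 col=0 char='c'
After 9 (^): row=2 col=0 char='c'
After 10 ($): row=2 col=8 char='o'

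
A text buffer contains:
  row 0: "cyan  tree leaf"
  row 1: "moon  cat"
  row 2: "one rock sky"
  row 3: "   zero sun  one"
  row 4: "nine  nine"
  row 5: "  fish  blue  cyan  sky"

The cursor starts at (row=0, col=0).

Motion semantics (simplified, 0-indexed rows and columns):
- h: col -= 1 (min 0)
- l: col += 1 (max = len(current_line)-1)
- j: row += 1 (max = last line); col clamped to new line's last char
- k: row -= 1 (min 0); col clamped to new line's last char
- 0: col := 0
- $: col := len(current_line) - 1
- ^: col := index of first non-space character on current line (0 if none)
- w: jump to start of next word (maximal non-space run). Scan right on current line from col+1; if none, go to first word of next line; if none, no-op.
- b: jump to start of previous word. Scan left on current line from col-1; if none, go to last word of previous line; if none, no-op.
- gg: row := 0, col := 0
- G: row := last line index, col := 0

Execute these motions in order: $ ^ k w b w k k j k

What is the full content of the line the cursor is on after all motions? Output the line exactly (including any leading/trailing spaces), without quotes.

Answer: cyan  tree leaf

Derivation:
After 1 ($): row=0 col=14 char='f'
After 2 (^): row=0 col=0 char='c'
After 3 (k): row=0 col=0 char='c'
After 4 (w): row=0 col=6 char='t'
After 5 (b): row=0 col=0 char='c'
After 6 (w): row=0 col=6 char='t'
After 7 (k): row=0 col=6 char='t'
After 8 (k): row=0 col=6 char='t'
After 9 (j): row=1 col=6 char='c'
After 10 (k): row=0 col=6 char='t'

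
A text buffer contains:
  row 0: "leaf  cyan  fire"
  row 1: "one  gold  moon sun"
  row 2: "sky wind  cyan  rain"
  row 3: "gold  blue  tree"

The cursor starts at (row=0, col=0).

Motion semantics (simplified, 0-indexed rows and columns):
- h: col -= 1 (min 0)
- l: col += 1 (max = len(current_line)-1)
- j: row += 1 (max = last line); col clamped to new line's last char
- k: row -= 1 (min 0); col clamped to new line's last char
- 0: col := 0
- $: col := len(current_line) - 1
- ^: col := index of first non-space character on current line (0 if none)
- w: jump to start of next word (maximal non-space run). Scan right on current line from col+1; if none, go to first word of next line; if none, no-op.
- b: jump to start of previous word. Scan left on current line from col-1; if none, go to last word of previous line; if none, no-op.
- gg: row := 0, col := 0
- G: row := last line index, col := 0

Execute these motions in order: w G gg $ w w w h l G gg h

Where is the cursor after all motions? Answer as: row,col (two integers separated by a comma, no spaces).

Answer: 0,0

Derivation:
After 1 (w): row=0 col=6 char='c'
After 2 (G): row=3 col=0 char='g'
After 3 (gg): row=0 col=0 char='l'
After 4 ($): row=0 col=15 char='e'
After 5 (w): row=1 col=0 char='o'
After 6 (w): row=1 col=5 char='g'
After 7 (w): row=1 col=11 char='m'
After 8 (h): row=1 col=10 char='_'
After 9 (l): row=1 col=11 char='m'
After 10 (G): row=3 col=0 char='g'
After 11 (gg): row=0 col=0 char='l'
After 12 (h): row=0 col=0 char='l'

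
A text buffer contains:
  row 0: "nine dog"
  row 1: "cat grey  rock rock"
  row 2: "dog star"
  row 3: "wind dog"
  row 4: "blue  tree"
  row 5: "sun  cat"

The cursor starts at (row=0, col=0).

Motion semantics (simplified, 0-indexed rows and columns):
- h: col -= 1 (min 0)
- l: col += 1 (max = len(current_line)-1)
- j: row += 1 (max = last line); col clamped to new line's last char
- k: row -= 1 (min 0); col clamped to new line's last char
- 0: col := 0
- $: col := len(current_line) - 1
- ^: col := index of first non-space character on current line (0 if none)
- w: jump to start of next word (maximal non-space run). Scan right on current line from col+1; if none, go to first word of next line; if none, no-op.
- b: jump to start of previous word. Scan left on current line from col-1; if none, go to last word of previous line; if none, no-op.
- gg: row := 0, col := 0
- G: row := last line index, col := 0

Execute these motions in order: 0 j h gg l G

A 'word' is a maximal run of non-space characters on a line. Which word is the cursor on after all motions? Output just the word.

After 1 (0): row=0 col=0 char='n'
After 2 (j): row=1 col=0 char='c'
After 3 (h): row=1 col=0 char='c'
After 4 (gg): row=0 col=0 char='n'
After 5 (l): row=0 col=1 char='i'
After 6 (G): row=5 col=0 char='s'

Answer: sun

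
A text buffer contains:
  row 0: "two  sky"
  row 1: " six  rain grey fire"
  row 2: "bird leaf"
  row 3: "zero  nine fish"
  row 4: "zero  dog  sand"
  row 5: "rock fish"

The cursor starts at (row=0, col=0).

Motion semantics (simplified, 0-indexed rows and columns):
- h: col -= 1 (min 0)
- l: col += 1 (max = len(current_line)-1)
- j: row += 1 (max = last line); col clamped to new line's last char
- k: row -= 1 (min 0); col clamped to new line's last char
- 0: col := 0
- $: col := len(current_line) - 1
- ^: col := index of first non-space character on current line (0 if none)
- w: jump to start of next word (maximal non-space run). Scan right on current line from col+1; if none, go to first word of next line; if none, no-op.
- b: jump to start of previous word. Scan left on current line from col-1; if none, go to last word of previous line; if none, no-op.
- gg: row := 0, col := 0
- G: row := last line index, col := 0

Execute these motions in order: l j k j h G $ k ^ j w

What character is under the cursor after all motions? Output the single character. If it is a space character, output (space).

After 1 (l): row=0 col=1 char='w'
After 2 (j): row=1 col=1 char='s'
After 3 (k): row=0 col=1 char='w'
After 4 (j): row=1 col=1 char='s'
After 5 (h): row=1 col=0 char='_'
After 6 (G): row=5 col=0 char='r'
After 7 ($): row=5 col=8 char='h'
After 8 (k): row=4 col=8 char='g'
After 9 (^): row=4 col=0 char='z'
After 10 (j): row=5 col=0 char='r'
After 11 (w): row=5 col=5 char='f'

Answer: f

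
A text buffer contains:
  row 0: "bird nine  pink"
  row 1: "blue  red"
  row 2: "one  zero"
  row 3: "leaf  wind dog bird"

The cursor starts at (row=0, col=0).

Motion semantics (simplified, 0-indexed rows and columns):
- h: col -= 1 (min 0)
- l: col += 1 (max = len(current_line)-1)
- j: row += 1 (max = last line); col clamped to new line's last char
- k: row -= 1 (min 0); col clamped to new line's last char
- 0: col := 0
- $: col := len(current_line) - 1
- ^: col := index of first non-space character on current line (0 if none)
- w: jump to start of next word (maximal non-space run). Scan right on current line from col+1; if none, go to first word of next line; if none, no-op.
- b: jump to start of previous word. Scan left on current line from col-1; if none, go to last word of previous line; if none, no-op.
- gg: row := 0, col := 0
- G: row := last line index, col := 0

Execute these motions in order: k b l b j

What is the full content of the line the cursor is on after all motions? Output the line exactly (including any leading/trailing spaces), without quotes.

Answer: blue  red

Derivation:
After 1 (k): row=0 col=0 char='b'
After 2 (b): row=0 col=0 char='b'
After 3 (l): row=0 col=1 char='i'
After 4 (b): row=0 col=0 char='b'
After 5 (j): row=1 col=0 char='b'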